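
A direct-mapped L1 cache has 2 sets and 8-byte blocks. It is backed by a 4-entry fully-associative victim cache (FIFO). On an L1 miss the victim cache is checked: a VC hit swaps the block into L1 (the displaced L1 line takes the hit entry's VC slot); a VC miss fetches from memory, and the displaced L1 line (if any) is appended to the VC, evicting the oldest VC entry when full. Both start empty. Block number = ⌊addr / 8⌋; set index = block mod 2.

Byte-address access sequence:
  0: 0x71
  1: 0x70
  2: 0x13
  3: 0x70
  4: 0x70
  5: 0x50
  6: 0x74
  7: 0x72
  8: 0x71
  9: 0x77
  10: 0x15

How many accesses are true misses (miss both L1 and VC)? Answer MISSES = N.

  [0] addr=0x71 blk=14 s=0: MISS | VC []
  [1] addr=0x70 blk=14 s=0: L1-HIT | VC []
  [2] addr=0x13 blk=2 s=0: MISS | VC [14]
  [3] addr=0x70 blk=14 s=0: VC-HIT | VC [2]
  [4] addr=0x70 blk=14 s=0: L1-HIT | VC [2]
  [5] addr=0x50 blk=10 s=0: MISS | VC [2, 14]
  [6] addr=0x74 blk=14 s=0: VC-HIT | VC [2, 10]
  [7] addr=0x72 blk=14 s=0: L1-HIT | VC [2, 10]
  [8] addr=0x71 blk=14 s=0: L1-HIT | VC [2, 10]
  [9] addr=0x77 blk=14 s=0: L1-HIT | VC [2, 10]
  [10] addr=0x15 blk=2 s=0: VC-HIT | VC [14, 10]

MISSES = 3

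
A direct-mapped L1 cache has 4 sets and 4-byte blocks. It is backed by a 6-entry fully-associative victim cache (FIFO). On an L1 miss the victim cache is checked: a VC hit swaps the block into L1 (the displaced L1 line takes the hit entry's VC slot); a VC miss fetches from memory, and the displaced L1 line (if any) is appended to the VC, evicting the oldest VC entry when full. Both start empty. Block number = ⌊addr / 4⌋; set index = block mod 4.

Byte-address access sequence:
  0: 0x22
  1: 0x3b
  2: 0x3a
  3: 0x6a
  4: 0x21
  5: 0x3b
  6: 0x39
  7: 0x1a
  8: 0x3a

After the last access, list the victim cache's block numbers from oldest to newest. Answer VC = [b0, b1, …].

VC = [26, 6]

  [0] addr=0x22 blk=8 s=0: MISS | VC []
  [1] addr=0x3b blk=14 s=2: MISS | VC []
  [2] addr=0x3a blk=14 s=2: L1-HIT | VC []
  [3] addr=0x6a blk=26 s=2: MISS | VC [14]
  [4] addr=0x21 blk=8 s=0: L1-HIT | VC [14]
  [5] addr=0x3b blk=14 s=2: VC-HIT | VC [26]
  [6] addr=0x39 blk=14 s=2: L1-HIT | VC [26]
  [7] addr=0x1a blk=6 s=2: MISS | VC [26, 14]
  [8] addr=0x3a blk=14 s=2: VC-HIT | VC [26, 6]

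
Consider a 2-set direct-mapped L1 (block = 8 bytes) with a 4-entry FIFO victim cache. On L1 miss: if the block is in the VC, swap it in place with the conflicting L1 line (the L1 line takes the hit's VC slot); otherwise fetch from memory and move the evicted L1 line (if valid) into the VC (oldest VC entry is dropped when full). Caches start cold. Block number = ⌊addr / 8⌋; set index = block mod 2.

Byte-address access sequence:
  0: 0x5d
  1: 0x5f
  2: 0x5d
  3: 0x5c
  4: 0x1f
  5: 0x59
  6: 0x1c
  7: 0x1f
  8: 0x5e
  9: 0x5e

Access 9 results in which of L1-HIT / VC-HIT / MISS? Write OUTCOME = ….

OUTCOME = L1-HIT

  [0] addr=0x5d blk=11 s=1: MISS | VC []
  [1] addr=0x5f blk=11 s=1: L1-HIT | VC []
  [2] addr=0x5d blk=11 s=1: L1-HIT | VC []
  [3] addr=0x5c blk=11 s=1: L1-HIT | VC []
  [4] addr=0x1f blk=3 s=1: MISS | VC [11]
  [5] addr=0x59 blk=11 s=1: VC-HIT | VC [3]
  [6] addr=0x1c blk=3 s=1: VC-HIT | VC [11]
  [7] addr=0x1f blk=3 s=1: L1-HIT | VC [11]
  [8] addr=0x5e blk=11 s=1: VC-HIT | VC [3]
  [9] addr=0x5e blk=11 s=1: L1-HIT | VC [3]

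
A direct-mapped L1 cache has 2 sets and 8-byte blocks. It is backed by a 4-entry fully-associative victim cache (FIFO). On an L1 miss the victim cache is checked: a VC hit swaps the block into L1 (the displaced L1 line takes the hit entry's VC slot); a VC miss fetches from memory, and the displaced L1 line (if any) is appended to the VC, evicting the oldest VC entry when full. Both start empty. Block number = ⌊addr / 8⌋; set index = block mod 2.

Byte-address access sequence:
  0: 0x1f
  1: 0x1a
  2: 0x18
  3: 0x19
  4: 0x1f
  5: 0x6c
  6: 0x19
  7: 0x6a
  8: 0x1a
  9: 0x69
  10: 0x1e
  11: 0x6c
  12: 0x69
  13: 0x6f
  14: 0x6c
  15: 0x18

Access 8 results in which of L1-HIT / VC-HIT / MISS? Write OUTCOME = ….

0: 0x1f (blk 3, set 1) → MISS  vc=[]
1: 0x1a (blk 3, set 1) → L1-HIT  vc=[]
2: 0x18 (blk 3, set 1) → L1-HIT  vc=[]
3: 0x19 (blk 3, set 1) → L1-HIT  vc=[]
4: 0x1f (blk 3, set 1) → L1-HIT  vc=[]
5: 0x6c (blk 13, set 1) → MISS  vc=[3]
6: 0x19 (blk 3, set 1) → VC-HIT  vc=[13]
7: 0x6a (blk 13, set 1) → VC-HIT  vc=[3]
8: 0x1a (blk 3, set 1) → VC-HIT  vc=[13]
9: 0x69 (blk 13, set 1) → VC-HIT  vc=[3]
10: 0x1e (blk 3, set 1) → VC-HIT  vc=[13]
11: 0x6c (blk 13, set 1) → VC-HIT  vc=[3]
12: 0x69 (blk 13, set 1) → L1-HIT  vc=[3]
13: 0x6f (blk 13, set 1) → L1-HIT  vc=[3]
14: 0x6c (blk 13, set 1) → L1-HIT  vc=[3]
15: 0x18 (blk 3, set 1) → VC-HIT  vc=[13]

OUTCOME = VC-HIT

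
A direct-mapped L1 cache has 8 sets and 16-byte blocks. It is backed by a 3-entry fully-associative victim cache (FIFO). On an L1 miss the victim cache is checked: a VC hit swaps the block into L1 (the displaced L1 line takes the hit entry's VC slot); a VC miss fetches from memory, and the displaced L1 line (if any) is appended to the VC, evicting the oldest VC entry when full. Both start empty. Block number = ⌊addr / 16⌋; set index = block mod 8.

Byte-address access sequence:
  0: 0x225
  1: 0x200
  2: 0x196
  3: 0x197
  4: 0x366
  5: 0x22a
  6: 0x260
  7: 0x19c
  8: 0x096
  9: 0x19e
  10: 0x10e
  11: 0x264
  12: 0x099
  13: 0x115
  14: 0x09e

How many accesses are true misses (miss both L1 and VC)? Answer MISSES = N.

#0 0x225→b34/s2 MISS; vc=[]
#1 0x200→b32/s0 MISS; vc=[]
#2 0x196→b25/s1 MISS; vc=[]
#3 0x197→b25/s1 L1-HIT; vc=[]
#4 0x366→b54/s6 MISS; vc=[]
#5 0x22a→b34/s2 L1-HIT; vc=[]
#6 0x260→b38/s6 MISS; vc=[54]
#7 0x19c→b25/s1 L1-HIT; vc=[54]
#8 0x96→b9/s1 MISS; vc=[54,25]
#9 0x19e→b25/s1 VC-HIT; vc=[54,9]
#10 0x10e→b16/s0 MISS; vc=[54,9,32]
#11 0x264→b38/s6 L1-HIT; vc=[54,9,32]
#12 0x99→b9/s1 VC-HIT; vc=[54,25,32]
#13 0x115→b17/s1 MISS; vc=[25,32,9]
#14 0x9e→b9/s1 VC-HIT; vc=[25,32,17]

MISSES = 8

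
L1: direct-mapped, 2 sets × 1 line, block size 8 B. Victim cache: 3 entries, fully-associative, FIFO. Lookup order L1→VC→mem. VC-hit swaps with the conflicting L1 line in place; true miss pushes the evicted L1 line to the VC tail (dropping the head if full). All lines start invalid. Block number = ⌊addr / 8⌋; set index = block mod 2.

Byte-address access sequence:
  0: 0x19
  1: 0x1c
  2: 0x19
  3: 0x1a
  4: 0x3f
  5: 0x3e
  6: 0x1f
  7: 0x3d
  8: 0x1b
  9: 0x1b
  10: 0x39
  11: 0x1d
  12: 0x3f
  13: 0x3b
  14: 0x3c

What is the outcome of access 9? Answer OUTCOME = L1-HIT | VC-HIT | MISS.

  [0] addr=0x19 blk=3 s=1: MISS | VC []
  [1] addr=0x1c blk=3 s=1: L1-HIT | VC []
  [2] addr=0x19 blk=3 s=1: L1-HIT | VC []
  [3] addr=0x1a blk=3 s=1: L1-HIT | VC []
  [4] addr=0x3f blk=7 s=1: MISS | VC [3]
  [5] addr=0x3e blk=7 s=1: L1-HIT | VC [3]
  [6] addr=0x1f blk=3 s=1: VC-HIT | VC [7]
  [7] addr=0x3d blk=7 s=1: VC-HIT | VC [3]
  [8] addr=0x1b blk=3 s=1: VC-HIT | VC [7]
  [9] addr=0x1b blk=3 s=1: L1-HIT | VC [7]
  [10] addr=0x39 blk=7 s=1: VC-HIT | VC [3]
  [11] addr=0x1d blk=3 s=1: VC-HIT | VC [7]
  [12] addr=0x3f blk=7 s=1: VC-HIT | VC [3]
  [13] addr=0x3b blk=7 s=1: L1-HIT | VC [3]
  [14] addr=0x3c blk=7 s=1: L1-HIT | VC [3]

OUTCOME = L1-HIT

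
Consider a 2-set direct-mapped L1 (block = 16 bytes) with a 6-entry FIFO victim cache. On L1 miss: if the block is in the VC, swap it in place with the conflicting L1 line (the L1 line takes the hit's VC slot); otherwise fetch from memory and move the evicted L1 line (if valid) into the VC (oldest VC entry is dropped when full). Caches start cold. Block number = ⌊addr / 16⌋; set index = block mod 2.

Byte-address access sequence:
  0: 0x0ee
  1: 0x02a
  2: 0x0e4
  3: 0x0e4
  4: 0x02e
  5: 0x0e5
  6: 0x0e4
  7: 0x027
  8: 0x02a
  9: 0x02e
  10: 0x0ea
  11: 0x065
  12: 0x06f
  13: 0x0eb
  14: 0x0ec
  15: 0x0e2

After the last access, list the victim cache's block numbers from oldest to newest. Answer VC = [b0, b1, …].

VC = [2, 6]

0: 0xee (blk 14, set 0) → MISS  vc=[]
1: 0x2a (blk 2, set 0) → MISS  vc=[14]
2: 0xe4 (blk 14, set 0) → VC-HIT  vc=[2]
3: 0xe4 (blk 14, set 0) → L1-HIT  vc=[2]
4: 0x2e (blk 2, set 0) → VC-HIT  vc=[14]
5: 0xe5 (blk 14, set 0) → VC-HIT  vc=[2]
6: 0xe4 (blk 14, set 0) → L1-HIT  vc=[2]
7: 0x27 (blk 2, set 0) → VC-HIT  vc=[14]
8: 0x2a (blk 2, set 0) → L1-HIT  vc=[14]
9: 0x2e (blk 2, set 0) → L1-HIT  vc=[14]
10: 0xea (blk 14, set 0) → VC-HIT  vc=[2]
11: 0x65 (blk 6, set 0) → MISS  vc=[2, 14]
12: 0x6f (blk 6, set 0) → L1-HIT  vc=[2, 14]
13: 0xeb (blk 14, set 0) → VC-HIT  vc=[2, 6]
14: 0xec (blk 14, set 0) → L1-HIT  vc=[2, 6]
15: 0xe2 (blk 14, set 0) → L1-HIT  vc=[2, 6]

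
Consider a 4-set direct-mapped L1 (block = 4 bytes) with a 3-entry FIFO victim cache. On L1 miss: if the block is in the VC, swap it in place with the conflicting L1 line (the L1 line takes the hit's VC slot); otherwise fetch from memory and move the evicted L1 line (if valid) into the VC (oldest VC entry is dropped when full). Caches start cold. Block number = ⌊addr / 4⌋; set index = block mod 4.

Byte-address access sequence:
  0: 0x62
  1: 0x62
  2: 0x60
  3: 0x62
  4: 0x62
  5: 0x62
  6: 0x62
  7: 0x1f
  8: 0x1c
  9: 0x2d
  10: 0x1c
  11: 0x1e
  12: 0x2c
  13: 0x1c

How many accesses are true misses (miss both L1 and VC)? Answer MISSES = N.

MISSES = 3

0: 0x62 (blk 24, set 0) → MISS  vc=[]
1: 0x62 (blk 24, set 0) → L1-HIT  vc=[]
2: 0x60 (blk 24, set 0) → L1-HIT  vc=[]
3: 0x62 (blk 24, set 0) → L1-HIT  vc=[]
4: 0x62 (blk 24, set 0) → L1-HIT  vc=[]
5: 0x62 (blk 24, set 0) → L1-HIT  vc=[]
6: 0x62 (blk 24, set 0) → L1-HIT  vc=[]
7: 0x1f (blk 7, set 3) → MISS  vc=[]
8: 0x1c (blk 7, set 3) → L1-HIT  vc=[]
9: 0x2d (blk 11, set 3) → MISS  vc=[7]
10: 0x1c (blk 7, set 3) → VC-HIT  vc=[11]
11: 0x1e (blk 7, set 3) → L1-HIT  vc=[11]
12: 0x2c (blk 11, set 3) → VC-HIT  vc=[7]
13: 0x1c (blk 7, set 3) → VC-HIT  vc=[11]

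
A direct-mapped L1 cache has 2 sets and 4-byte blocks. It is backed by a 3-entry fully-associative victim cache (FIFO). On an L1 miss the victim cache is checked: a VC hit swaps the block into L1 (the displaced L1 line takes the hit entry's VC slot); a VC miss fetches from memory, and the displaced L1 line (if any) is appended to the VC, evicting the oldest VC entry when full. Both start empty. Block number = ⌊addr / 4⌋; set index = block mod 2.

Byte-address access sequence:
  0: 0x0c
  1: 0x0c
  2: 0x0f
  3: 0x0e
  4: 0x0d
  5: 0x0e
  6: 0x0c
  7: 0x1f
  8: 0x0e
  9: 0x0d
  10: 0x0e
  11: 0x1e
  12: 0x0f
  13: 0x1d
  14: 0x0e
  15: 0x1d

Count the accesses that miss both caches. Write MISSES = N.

#0 0xc→b3/s1 MISS; vc=[]
#1 0xc→b3/s1 L1-HIT; vc=[]
#2 0xf→b3/s1 L1-HIT; vc=[]
#3 0xe→b3/s1 L1-HIT; vc=[]
#4 0xd→b3/s1 L1-HIT; vc=[]
#5 0xe→b3/s1 L1-HIT; vc=[]
#6 0xc→b3/s1 L1-HIT; vc=[]
#7 0x1f→b7/s1 MISS; vc=[3]
#8 0xe→b3/s1 VC-HIT; vc=[7]
#9 0xd→b3/s1 L1-HIT; vc=[7]
#10 0xe→b3/s1 L1-HIT; vc=[7]
#11 0x1e→b7/s1 VC-HIT; vc=[3]
#12 0xf→b3/s1 VC-HIT; vc=[7]
#13 0x1d→b7/s1 VC-HIT; vc=[3]
#14 0xe→b3/s1 VC-HIT; vc=[7]
#15 0x1d→b7/s1 VC-HIT; vc=[3]

MISSES = 2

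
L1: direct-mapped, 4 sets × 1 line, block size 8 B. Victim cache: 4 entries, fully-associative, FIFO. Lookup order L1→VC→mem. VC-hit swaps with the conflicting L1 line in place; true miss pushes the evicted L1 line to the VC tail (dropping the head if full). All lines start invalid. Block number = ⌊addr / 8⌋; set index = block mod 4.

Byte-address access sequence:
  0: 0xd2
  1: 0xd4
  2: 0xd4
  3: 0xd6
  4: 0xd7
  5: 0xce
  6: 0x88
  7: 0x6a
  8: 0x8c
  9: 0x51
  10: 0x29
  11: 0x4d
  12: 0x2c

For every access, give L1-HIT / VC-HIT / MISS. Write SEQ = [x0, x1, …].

0: 0xd2 (blk 26, set 2) → MISS  vc=[]
1: 0xd4 (blk 26, set 2) → L1-HIT  vc=[]
2: 0xd4 (blk 26, set 2) → L1-HIT  vc=[]
3: 0xd6 (blk 26, set 2) → L1-HIT  vc=[]
4: 0xd7 (blk 26, set 2) → L1-HIT  vc=[]
5: 0xce (blk 25, set 1) → MISS  vc=[]
6: 0x88 (blk 17, set 1) → MISS  vc=[25]
7: 0x6a (blk 13, set 1) → MISS  vc=[25, 17]
8: 0x8c (blk 17, set 1) → VC-HIT  vc=[25, 13]
9: 0x51 (blk 10, set 2) → MISS  vc=[25, 13, 26]
10: 0x29 (blk 5, set 1) → MISS  vc=[25, 13, 26, 17]
11: 0x4d (blk 9, set 1) → MISS  vc=[13, 26, 17, 5]
12: 0x2c (blk 5, set 1) → VC-HIT  vc=[13, 26, 17, 9]

SEQ = [MISS, L1-HIT, L1-HIT, L1-HIT, L1-HIT, MISS, MISS, MISS, VC-HIT, MISS, MISS, MISS, VC-HIT]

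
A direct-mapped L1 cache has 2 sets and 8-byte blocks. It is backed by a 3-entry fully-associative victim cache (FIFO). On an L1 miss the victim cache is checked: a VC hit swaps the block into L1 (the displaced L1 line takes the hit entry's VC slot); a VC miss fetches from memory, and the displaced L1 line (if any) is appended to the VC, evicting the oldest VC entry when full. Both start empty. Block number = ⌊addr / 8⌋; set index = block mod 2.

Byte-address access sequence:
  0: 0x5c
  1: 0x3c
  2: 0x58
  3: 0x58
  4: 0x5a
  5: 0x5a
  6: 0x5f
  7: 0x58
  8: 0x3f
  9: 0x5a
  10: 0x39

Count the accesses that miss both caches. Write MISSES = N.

MISSES = 2

0: 0x5c (blk 11, set 1) → MISS  vc=[]
1: 0x3c (blk 7, set 1) → MISS  vc=[11]
2: 0x58 (blk 11, set 1) → VC-HIT  vc=[7]
3: 0x58 (blk 11, set 1) → L1-HIT  vc=[7]
4: 0x5a (blk 11, set 1) → L1-HIT  vc=[7]
5: 0x5a (blk 11, set 1) → L1-HIT  vc=[7]
6: 0x5f (blk 11, set 1) → L1-HIT  vc=[7]
7: 0x58 (blk 11, set 1) → L1-HIT  vc=[7]
8: 0x3f (blk 7, set 1) → VC-HIT  vc=[11]
9: 0x5a (blk 11, set 1) → VC-HIT  vc=[7]
10: 0x39 (blk 7, set 1) → VC-HIT  vc=[11]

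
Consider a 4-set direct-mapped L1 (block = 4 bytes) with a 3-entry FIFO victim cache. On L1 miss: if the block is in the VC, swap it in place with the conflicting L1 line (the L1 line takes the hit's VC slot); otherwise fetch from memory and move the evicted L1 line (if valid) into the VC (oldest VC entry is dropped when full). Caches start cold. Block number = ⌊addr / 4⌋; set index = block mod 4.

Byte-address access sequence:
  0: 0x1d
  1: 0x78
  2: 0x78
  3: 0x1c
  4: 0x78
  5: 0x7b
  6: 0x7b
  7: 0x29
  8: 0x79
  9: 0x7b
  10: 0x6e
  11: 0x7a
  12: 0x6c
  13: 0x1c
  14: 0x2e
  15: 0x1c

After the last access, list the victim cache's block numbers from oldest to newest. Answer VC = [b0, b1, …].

VC = [10, 27, 11]

#0 0x1d→b7/s3 MISS; vc=[]
#1 0x78→b30/s2 MISS; vc=[]
#2 0x78→b30/s2 L1-HIT; vc=[]
#3 0x1c→b7/s3 L1-HIT; vc=[]
#4 0x78→b30/s2 L1-HIT; vc=[]
#5 0x7b→b30/s2 L1-HIT; vc=[]
#6 0x7b→b30/s2 L1-HIT; vc=[]
#7 0x29→b10/s2 MISS; vc=[30]
#8 0x79→b30/s2 VC-HIT; vc=[10]
#9 0x7b→b30/s2 L1-HIT; vc=[10]
#10 0x6e→b27/s3 MISS; vc=[10,7]
#11 0x7a→b30/s2 L1-HIT; vc=[10,7]
#12 0x6c→b27/s3 L1-HIT; vc=[10,7]
#13 0x1c→b7/s3 VC-HIT; vc=[10,27]
#14 0x2e→b11/s3 MISS; vc=[10,27,7]
#15 0x1c→b7/s3 VC-HIT; vc=[10,27,11]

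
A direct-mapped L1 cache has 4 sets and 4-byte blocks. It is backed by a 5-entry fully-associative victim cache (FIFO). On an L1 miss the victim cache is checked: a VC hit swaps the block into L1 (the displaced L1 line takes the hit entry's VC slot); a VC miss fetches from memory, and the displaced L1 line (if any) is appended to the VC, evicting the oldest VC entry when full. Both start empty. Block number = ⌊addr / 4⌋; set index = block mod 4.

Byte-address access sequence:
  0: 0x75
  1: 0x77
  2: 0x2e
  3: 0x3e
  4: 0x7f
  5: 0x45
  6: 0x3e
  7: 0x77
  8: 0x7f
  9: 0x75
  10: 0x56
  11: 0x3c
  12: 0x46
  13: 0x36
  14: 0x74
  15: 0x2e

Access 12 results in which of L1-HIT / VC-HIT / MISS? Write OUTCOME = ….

0: 0x75 (blk 29, set 1) → MISS  vc=[]
1: 0x77 (blk 29, set 1) → L1-HIT  vc=[]
2: 0x2e (blk 11, set 3) → MISS  vc=[]
3: 0x3e (blk 15, set 3) → MISS  vc=[11]
4: 0x7f (blk 31, set 3) → MISS  vc=[11, 15]
5: 0x45 (blk 17, set 1) → MISS  vc=[11, 15, 29]
6: 0x3e (blk 15, set 3) → VC-HIT  vc=[11, 31, 29]
7: 0x77 (blk 29, set 1) → VC-HIT  vc=[11, 31, 17]
8: 0x7f (blk 31, set 3) → VC-HIT  vc=[11, 15, 17]
9: 0x75 (blk 29, set 1) → L1-HIT  vc=[11, 15, 17]
10: 0x56 (blk 21, set 1) → MISS  vc=[11, 15, 17, 29]
11: 0x3c (blk 15, set 3) → VC-HIT  vc=[11, 31, 17, 29]
12: 0x46 (blk 17, set 1) → VC-HIT  vc=[11, 31, 21, 29]
13: 0x36 (blk 13, set 1) → MISS  vc=[11, 31, 21, 29, 17]
14: 0x74 (blk 29, set 1) → VC-HIT  vc=[11, 31, 21, 13, 17]
15: 0x2e (blk 11, set 3) → VC-HIT  vc=[15, 31, 21, 13, 17]

OUTCOME = VC-HIT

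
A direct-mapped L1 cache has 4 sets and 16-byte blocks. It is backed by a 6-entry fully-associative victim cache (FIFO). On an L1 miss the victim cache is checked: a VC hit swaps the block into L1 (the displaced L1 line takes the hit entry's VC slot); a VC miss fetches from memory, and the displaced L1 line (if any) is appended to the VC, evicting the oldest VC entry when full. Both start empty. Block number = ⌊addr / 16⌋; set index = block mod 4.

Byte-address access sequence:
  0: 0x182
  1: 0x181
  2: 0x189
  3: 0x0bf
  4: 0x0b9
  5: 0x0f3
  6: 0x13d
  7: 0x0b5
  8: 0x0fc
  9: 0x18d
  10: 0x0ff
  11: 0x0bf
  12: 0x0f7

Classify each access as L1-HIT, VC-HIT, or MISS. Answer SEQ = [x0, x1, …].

0: 0x182 (blk 24, set 0) → MISS  vc=[]
1: 0x181 (blk 24, set 0) → L1-HIT  vc=[]
2: 0x189 (blk 24, set 0) → L1-HIT  vc=[]
3: 0xbf (blk 11, set 3) → MISS  vc=[]
4: 0xb9 (blk 11, set 3) → L1-HIT  vc=[]
5: 0xf3 (blk 15, set 3) → MISS  vc=[11]
6: 0x13d (blk 19, set 3) → MISS  vc=[11, 15]
7: 0xb5 (blk 11, set 3) → VC-HIT  vc=[19, 15]
8: 0xfc (blk 15, set 3) → VC-HIT  vc=[19, 11]
9: 0x18d (blk 24, set 0) → L1-HIT  vc=[19, 11]
10: 0xff (blk 15, set 3) → L1-HIT  vc=[19, 11]
11: 0xbf (blk 11, set 3) → VC-HIT  vc=[19, 15]
12: 0xf7 (blk 15, set 3) → VC-HIT  vc=[19, 11]

SEQ = [MISS, L1-HIT, L1-HIT, MISS, L1-HIT, MISS, MISS, VC-HIT, VC-HIT, L1-HIT, L1-HIT, VC-HIT, VC-HIT]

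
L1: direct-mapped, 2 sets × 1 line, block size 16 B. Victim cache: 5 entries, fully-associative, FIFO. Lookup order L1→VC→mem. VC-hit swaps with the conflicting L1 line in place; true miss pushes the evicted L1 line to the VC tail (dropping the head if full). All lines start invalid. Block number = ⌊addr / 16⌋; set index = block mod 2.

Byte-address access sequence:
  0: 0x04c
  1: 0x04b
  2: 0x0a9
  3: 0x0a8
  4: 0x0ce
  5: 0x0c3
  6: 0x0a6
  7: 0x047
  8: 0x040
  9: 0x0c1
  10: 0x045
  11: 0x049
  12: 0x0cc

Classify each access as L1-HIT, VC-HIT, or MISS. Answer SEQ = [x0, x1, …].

#0 0x4c→b4/s0 MISS; vc=[]
#1 0x4b→b4/s0 L1-HIT; vc=[]
#2 0xa9→b10/s0 MISS; vc=[4]
#3 0xa8→b10/s0 L1-HIT; vc=[4]
#4 0xce→b12/s0 MISS; vc=[4,10]
#5 0xc3→b12/s0 L1-HIT; vc=[4,10]
#6 0xa6→b10/s0 VC-HIT; vc=[4,12]
#7 0x47→b4/s0 VC-HIT; vc=[10,12]
#8 0x40→b4/s0 L1-HIT; vc=[10,12]
#9 0xc1→b12/s0 VC-HIT; vc=[10,4]
#10 0x45→b4/s0 VC-HIT; vc=[10,12]
#11 0x49→b4/s0 L1-HIT; vc=[10,12]
#12 0xcc→b12/s0 VC-HIT; vc=[10,4]

SEQ = [MISS, L1-HIT, MISS, L1-HIT, MISS, L1-HIT, VC-HIT, VC-HIT, L1-HIT, VC-HIT, VC-HIT, L1-HIT, VC-HIT]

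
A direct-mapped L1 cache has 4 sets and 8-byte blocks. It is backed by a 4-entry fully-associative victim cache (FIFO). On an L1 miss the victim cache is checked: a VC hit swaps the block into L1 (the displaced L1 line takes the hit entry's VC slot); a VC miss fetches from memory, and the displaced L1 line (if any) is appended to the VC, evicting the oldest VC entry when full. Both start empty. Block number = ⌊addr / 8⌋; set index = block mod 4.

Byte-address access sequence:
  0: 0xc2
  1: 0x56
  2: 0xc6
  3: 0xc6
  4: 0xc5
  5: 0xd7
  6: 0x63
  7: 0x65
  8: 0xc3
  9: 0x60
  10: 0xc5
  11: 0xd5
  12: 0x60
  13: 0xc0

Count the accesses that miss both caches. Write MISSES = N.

#0 0xc2→b24/s0 MISS; vc=[]
#1 0x56→b10/s2 MISS; vc=[]
#2 0xc6→b24/s0 L1-HIT; vc=[]
#3 0xc6→b24/s0 L1-HIT; vc=[]
#4 0xc5→b24/s0 L1-HIT; vc=[]
#5 0xd7→b26/s2 MISS; vc=[10]
#6 0x63→b12/s0 MISS; vc=[10,24]
#7 0x65→b12/s0 L1-HIT; vc=[10,24]
#8 0xc3→b24/s0 VC-HIT; vc=[10,12]
#9 0x60→b12/s0 VC-HIT; vc=[10,24]
#10 0xc5→b24/s0 VC-HIT; vc=[10,12]
#11 0xd5→b26/s2 L1-HIT; vc=[10,12]
#12 0x60→b12/s0 VC-HIT; vc=[10,24]
#13 0xc0→b24/s0 VC-HIT; vc=[10,12]

MISSES = 4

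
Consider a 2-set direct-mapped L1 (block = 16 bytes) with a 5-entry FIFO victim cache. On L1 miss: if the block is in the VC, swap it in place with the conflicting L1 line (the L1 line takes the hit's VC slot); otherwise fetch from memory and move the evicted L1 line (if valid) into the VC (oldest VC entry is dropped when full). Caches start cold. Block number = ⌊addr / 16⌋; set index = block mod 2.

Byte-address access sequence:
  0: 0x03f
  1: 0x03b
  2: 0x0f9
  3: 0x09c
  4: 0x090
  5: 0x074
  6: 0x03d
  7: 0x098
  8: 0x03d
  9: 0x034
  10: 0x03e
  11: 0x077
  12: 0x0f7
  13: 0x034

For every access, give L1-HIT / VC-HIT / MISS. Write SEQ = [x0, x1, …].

  [0] addr=0x3f blk=3 s=1: MISS | VC []
  [1] addr=0x3b blk=3 s=1: L1-HIT | VC []
  [2] addr=0xf9 blk=15 s=1: MISS | VC [3]
  [3] addr=0x9c blk=9 s=1: MISS | VC [3, 15]
  [4] addr=0x90 blk=9 s=1: L1-HIT | VC [3, 15]
  [5] addr=0x74 blk=7 s=1: MISS | VC [3, 15, 9]
  [6] addr=0x3d blk=3 s=1: VC-HIT | VC [7, 15, 9]
  [7] addr=0x98 blk=9 s=1: VC-HIT | VC [7, 15, 3]
  [8] addr=0x3d blk=3 s=1: VC-HIT | VC [7, 15, 9]
  [9] addr=0x34 blk=3 s=1: L1-HIT | VC [7, 15, 9]
  [10] addr=0x3e blk=3 s=1: L1-HIT | VC [7, 15, 9]
  [11] addr=0x77 blk=7 s=1: VC-HIT | VC [3, 15, 9]
  [12] addr=0xf7 blk=15 s=1: VC-HIT | VC [3, 7, 9]
  [13] addr=0x34 blk=3 s=1: VC-HIT | VC [15, 7, 9]

SEQ = [MISS, L1-HIT, MISS, MISS, L1-HIT, MISS, VC-HIT, VC-HIT, VC-HIT, L1-HIT, L1-HIT, VC-HIT, VC-HIT, VC-HIT]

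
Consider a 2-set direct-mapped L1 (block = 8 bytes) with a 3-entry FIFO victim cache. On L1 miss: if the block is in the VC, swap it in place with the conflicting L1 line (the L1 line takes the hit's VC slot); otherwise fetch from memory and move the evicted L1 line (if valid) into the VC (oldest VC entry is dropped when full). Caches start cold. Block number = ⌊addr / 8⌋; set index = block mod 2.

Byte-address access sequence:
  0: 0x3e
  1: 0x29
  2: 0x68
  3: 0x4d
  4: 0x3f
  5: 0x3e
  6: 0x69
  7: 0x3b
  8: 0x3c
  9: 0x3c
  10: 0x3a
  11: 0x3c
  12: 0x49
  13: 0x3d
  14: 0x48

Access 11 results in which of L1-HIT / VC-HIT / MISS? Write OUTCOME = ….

#0 0x3e→b7/s1 MISS; vc=[]
#1 0x29→b5/s1 MISS; vc=[7]
#2 0x68→b13/s1 MISS; vc=[7,5]
#3 0x4d→b9/s1 MISS; vc=[7,5,13]
#4 0x3f→b7/s1 VC-HIT; vc=[9,5,13]
#5 0x3e→b7/s1 L1-HIT; vc=[9,5,13]
#6 0x69→b13/s1 VC-HIT; vc=[9,5,7]
#7 0x3b→b7/s1 VC-HIT; vc=[9,5,13]
#8 0x3c→b7/s1 L1-HIT; vc=[9,5,13]
#9 0x3c→b7/s1 L1-HIT; vc=[9,5,13]
#10 0x3a→b7/s1 L1-HIT; vc=[9,5,13]
#11 0x3c→b7/s1 L1-HIT; vc=[9,5,13]
#12 0x49→b9/s1 VC-HIT; vc=[7,5,13]
#13 0x3d→b7/s1 VC-HIT; vc=[9,5,13]
#14 0x48→b9/s1 VC-HIT; vc=[7,5,13]

OUTCOME = L1-HIT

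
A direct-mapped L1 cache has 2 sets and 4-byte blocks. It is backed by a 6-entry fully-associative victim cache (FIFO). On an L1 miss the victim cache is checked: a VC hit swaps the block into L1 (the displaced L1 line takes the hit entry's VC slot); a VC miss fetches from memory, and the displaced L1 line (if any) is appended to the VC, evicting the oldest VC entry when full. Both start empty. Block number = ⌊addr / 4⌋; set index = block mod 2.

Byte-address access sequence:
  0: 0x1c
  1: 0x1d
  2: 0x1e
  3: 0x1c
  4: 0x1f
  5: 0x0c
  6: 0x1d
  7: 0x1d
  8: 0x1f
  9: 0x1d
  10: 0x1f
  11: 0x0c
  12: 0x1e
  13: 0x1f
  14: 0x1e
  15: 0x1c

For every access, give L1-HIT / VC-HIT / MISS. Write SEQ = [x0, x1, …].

SEQ = [MISS, L1-HIT, L1-HIT, L1-HIT, L1-HIT, MISS, VC-HIT, L1-HIT, L1-HIT, L1-HIT, L1-HIT, VC-HIT, VC-HIT, L1-HIT, L1-HIT, L1-HIT]

#0 0x1c→b7/s1 MISS; vc=[]
#1 0x1d→b7/s1 L1-HIT; vc=[]
#2 0x1e→b7/s1 L1-HIT; vc=[]
#3 0x1c→b7/s1 L1-HIT; vc=[]
#4 0x1f→b7/s1 L1-HIT; vc=[]
#5 0xc→b3/s1 MISS; vc=[7]
#6 0x1d→b7/s1 VC-HIT; vc=[3]
#7 0x1d→b7/s1 L1-HIT; vc=[3]
#8 0x1f→b7/s1 L1-HIT; vc=[3]
#9 0x1d→b7/s1 L1-HIT; vc=[3]
#10 0x1f→b7/s1 L1-HIT; vc=[3]
#11 0xc→b3/s1 VC-HIT; vc=[7]
#12 0x1e→b7/s1 VC-HIT; vc=[3]
#13 0x1f→b7/s1 L1-HIT; vc=[3]
#14 0x1e→b7/s1 L1-HIT; vc=[3]
#15 0x1c→b7/s1 L1-HIT; vc=[3]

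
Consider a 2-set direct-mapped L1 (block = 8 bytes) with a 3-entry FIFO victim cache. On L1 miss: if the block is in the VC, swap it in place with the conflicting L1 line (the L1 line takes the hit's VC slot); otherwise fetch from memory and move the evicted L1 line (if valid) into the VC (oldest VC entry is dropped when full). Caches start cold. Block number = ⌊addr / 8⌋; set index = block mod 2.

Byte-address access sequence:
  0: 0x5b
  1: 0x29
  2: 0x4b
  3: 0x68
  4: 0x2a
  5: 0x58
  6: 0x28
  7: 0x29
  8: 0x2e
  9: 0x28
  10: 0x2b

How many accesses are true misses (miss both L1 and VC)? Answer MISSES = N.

#0 0x5b→b11/s1 MISS; vc=[]
#1 0x29→b5/s1 MISS; vc=[11]
#2 0x4b→b9/s1 MISS; vc=[11,5]
#3 0x68→b13/s1 MISS; vc=[11,5,9]
#4 0x2a→b5/s1 VC-HIT; vc=[11,13,9]
#5 0x58→b11/s1 VC-HIT; vc=[5,13,9]
#6 0x28→b5/s1 VC-HIT; vc=[11,13,9]
#7 0x29→b5/s1 L1-HIT; vc=[11,13,9]
#8 0x2e→b5/s1 L1-HIT; vc=[11,13,9]
#9 0x28→b5/s1 L1-HIT; vc=[11,13,9]
#10 0x2b→b5/s1 L1-HIT; vc=[11,13,9]

MISSES = 4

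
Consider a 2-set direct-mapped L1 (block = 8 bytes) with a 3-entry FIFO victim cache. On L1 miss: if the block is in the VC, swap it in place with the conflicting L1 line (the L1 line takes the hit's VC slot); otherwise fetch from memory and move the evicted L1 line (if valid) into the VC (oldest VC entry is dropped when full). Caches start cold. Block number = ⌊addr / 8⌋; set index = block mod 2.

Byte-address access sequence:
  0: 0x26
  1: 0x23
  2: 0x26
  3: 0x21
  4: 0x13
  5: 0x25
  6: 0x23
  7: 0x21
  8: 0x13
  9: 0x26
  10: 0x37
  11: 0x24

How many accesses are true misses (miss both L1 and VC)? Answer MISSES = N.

  [0] addr=0x26 blk=4 s=0: MISS | VC []
  [1] addr=0x23 blk=4 s=0: L1-HIT | VC []
  [2] addr=0x26 blk=4 s=0: L1-HIT | VC []
  [3] addr=0x21 blk=4 s=0: L1-HIT | VC []
  [4] addr=0x13 blk=2 s=0: MISS | VC [4]
  [5] addr=0x25 blk=4 s=0: VC-HIT | VC [2]
  [6] addr=0x23 blk=4 s=0: L1-HIT | VC [2]
  [7] addr=0x21 blk=4 s=0: L1-HIT | VC [2]
  [8] addr=0x13 blk=2 s=0: VC-HIT | VC [4]
  [9] addr=0x26 blk=4 s=0: VC-HIT | VC [2]
  [10] addr=0x37 blk=6 s=0: MISS | VC [2, 4]
  [11] addr=0x24 blk=4 s=0: VC-HIT | VC [2, 6]

MISSES = 3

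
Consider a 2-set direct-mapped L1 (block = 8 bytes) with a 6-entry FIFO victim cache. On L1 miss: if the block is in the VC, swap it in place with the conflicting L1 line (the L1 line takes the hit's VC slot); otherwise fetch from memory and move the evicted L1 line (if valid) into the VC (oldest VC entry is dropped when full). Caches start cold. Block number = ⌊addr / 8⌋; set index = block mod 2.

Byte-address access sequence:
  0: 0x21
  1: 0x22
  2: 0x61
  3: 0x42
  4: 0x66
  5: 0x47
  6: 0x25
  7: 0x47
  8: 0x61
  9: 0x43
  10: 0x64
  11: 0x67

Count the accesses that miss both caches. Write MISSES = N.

MISSES = 3

0: 0x21 (blk 4, set 0) → MISS  vc=[]
1: 0x22 (blk 4, set 0) → L1-HIT  vc=[]
2: 0x61 (blk 12, set 0) → MISS  vc=[4]
3: 0x42 (blk 8, set 0) → MISS  vc=[4, 12]
4: 0x66 (blk 12, set 0) → VC-HIT  vc=[4, 8]
5: 0x47 (blk 8, set 0) → VC-HIT  vc=[4, 12]
6: 0x25 (blk 4, set 0) → VC-HIT  vc=[8, 12]
7: 0x47 (blk 8, set 0) → VC-HIT  vc=[4, 12]
8: 0x61 (blk 12, set 0) → VC-HIT  vc=[4, 8]
9: 0x43 (blk 8, set 0) → VC-HIT  vc=[4, 12]
10: 0x64 (blk 12, set 0) → VC-HIT  vc=[4, 8]
11: 0x67 (blk 12, set 0) → L1-HIT  vc=[4, 8]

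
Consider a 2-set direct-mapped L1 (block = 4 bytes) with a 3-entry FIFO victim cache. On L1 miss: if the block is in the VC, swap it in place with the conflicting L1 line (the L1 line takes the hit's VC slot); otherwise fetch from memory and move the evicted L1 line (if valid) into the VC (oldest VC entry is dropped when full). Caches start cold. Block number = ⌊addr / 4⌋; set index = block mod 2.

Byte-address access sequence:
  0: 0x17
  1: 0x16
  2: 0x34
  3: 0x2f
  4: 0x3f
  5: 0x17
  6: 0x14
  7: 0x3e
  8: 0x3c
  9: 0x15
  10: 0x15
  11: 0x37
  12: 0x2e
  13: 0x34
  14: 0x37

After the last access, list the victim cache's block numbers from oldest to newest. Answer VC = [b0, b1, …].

#0 0x17→b5/s1 MISS; vc=[]
#1 0x16→b5/s1 L1-HIT; vc=[]
#2 0x34→b13/s1 MISS; vc=[5]
#3 0x2f→b11/s1 MISS; vc=[5,13]
#4 0x3f→b15/s1 MISS; vc=[5,13,11]
#5 0x17→b5/s1 VC-HIT; vc=[15,13,11]
#6 0x14→b5/s1 L1-HIT; vc=[15,13,11]
#7 0x3e→b15/s1 VC-HIT; vc=[5,13,11]
#8 0x3c→b15/s1 L1-HIT; vc=[5,13,11]
#9 0x15→b5/s1 VC-HIT; vc=[15,13,11]
#10 0x15→b5/s1 L1-HIT; vc=[15,13,11]
#11 0x37→b13/s1 VC-HIT; vc=[15,5,11]
#12 0x2e→b11/s1 VC-HIT; vc=[15,5,13]
#13 0x34→b13/s1 VC-HIT; vc=[15,5,11]
#14 0x37→b13/s1 L1-HIT; vc=[15,5,11]

VC = [15, 5, 11]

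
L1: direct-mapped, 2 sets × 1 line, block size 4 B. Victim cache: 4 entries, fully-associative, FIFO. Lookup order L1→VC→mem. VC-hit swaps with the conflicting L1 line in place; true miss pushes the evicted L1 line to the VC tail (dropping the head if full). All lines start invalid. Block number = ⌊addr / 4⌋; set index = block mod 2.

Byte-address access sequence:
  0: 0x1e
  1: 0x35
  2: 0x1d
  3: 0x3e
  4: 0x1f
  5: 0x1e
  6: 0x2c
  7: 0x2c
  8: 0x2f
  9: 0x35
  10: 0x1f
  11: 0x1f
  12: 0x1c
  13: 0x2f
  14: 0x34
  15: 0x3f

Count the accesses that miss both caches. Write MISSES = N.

#0 0x1e→b7/s1 MISS; vc=[]
#1 0x35→b13/s1 MISS; vc=[7]
#2 0x1d→b7/s1 VC-HIT; vc=[13]
#3 0x3e→b15/s1 MISS; vc=[13,7]
#4 0x1f→b7/s1 VC-HIT; vc=[13,15]
#5 0x1e→b7/s1 L1-HIT; vc=[13,15]
#6 0x2c→b11/s1 MISS; vc=[13,15,7]
#7 0x2c→b11/s1 L1-HIT; vc=[13,15,7]
#8 0x2f→b11/s1 L1-HIT; vc=[13,15,7]
#9 0x35→b13/s1 VC-HIT; vc=[11,15,7]
#10 0x1f→b7/s1 VC-HIT; vc=[11,15,13]
#11 0x1f→b7/s1 L1-HIT; vc=[11,15,13]
#12 0x1c→b7/s1 L1-HIT; vc=[11,15,13]
#13 0x2f→b11/s1 VC-HIT; vc=[7,15,13]
#14 0x34→b13/s1 VC-HIT; vc=[7,15,11]
#15 0x3f→b15/s1 VC-HIT; vc=[7,13,11]

MISSES = 4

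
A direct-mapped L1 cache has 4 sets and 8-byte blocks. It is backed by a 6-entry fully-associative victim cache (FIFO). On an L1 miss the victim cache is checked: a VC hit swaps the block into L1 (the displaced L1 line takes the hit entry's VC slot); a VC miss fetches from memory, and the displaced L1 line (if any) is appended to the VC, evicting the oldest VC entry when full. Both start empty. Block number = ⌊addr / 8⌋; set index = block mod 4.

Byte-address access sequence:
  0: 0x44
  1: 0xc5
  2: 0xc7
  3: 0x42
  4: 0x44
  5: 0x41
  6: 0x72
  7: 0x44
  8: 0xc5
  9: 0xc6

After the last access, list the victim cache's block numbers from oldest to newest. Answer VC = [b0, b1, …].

  [0] addr=0x44 blk=8 s=0: MISS | VC []
  [1] addr=0xc5 blk=24 s=0: MISS | VC [8]
  [2] addr=0xc7 blk=24 s=0: L1-HIT | VC [8]
  [3] addr=0x42 blk=8 s=0: VC-HIT | VC [24]
  [4] addr=0x44 blk=8 s=0: L1-HIT | VC [24]
  [5] addr=0x41 blk=8 s=0: L1-HIT | VC [24]
  [6] addr=0x72 blk=14 s=2: MISS | VC [24]
  [7] addr=0x44 blk=8 s=0: L1-HIT | VC [24]
  [8] addr=0xc5 blk=24 s=0: VC-HIT | VC [8]
  [9] addr=0xc6 blk=24 s=0: L1-HIT | VC [8]

VC = [8]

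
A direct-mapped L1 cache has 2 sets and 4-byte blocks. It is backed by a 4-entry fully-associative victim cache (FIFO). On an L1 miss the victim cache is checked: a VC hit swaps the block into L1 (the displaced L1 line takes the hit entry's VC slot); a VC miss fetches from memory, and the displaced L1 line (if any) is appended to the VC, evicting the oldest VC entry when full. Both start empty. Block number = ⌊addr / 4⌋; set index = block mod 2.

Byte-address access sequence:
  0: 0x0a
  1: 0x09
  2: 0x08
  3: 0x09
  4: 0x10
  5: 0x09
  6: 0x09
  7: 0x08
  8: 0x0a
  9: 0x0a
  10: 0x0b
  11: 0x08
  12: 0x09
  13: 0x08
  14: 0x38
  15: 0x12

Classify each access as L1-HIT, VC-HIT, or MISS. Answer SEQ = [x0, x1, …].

#0 0xa→b2/s0 MISS; vc=[]
#1 0x9→b2/s0 L1-HIT; vc=[]
#2 0x8→b2/s0 L1-HIT; vc=[]
#3 0x9→b2/s0 L1-HIT; vc=[]
#4 0x10→b4/s0 MISS; vc=[2]
#5 0x9→b2/s0 VC-HIT; vc=[4]
#6 0x9→b2/s0 L1-HIT; vc=[4]
#7 0x8→b2/s0 L1-HIT; vc=[4]
#8 0xa→b2/s0 L1-HIT; vc=[4]
#9 0xa→b2/s0 L1-HIT; vc=[4]
#10 0xb→b2/s0 L1-HIT; vc=[4]
#11 0x8→b2/s0 L1-HIT; vc=[4]
#12 0x9→b2/s0 L1-HIT; vc=[4]
#13 0x8→b2/s0 L1-HIT; vc=[4]
#14 0x38→b14/s0 MISS; vc=[4,2]
#15 0x12→b4/s0 VC-HIT; vc=[14,2]

SEQ = [MISS, L1-HIT, L1-HIT, L1-HIT, MISS, VC-HIT, L1-HIT, L1-HIT, L1-HIT, L1-HIT, L1-HIT, L1-HIT, L1-HIT, L1-HIT, MISS, VC-HIT]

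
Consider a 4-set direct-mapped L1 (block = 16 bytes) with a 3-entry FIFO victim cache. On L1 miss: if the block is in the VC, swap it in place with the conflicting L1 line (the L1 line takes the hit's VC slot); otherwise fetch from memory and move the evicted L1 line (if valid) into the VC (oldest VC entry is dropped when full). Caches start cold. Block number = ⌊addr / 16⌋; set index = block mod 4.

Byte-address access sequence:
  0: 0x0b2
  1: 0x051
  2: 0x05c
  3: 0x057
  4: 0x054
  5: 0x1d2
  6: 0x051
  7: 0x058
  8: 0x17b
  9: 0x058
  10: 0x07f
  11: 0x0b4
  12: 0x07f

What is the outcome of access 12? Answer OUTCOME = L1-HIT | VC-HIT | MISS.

OUTCOME = VC-HIT

  [0] addr=0xb2 blk=11 s=3: MISS | VC []
  [1] addr=0x51 blk=5 s=1: MISS | VC []
  [2] addr=0x5c blk=5 s=1: L1-HIT | VC []
  [3] addr=0x57 blk=5 s=1: L1-HIT | VC []
  [4] addr=0x54 blk=5 s=1: L1-HIT | VC []
  [5] addr=0x1d2 blk=29 s=1: MISS | VC [5]
  [6] addr=0x51 blk=5 s=1: VC-HIT | VC [29]
  [7] addr=0x58 blk=5 s=1: L1-HIT | VC [29]
  [8] addr=0x17b blk=23 s=3: MISS | VC [29, 11]
  [9] addr=0x58 blk=5 s=1: L1-HIT | VC [29, 11]
  [10] addr=0x7f blk=7 s=3: MISS | VC [29, 11, 23]
  [11] addr=0xb4 blk=11 s=3: VC-HIT | VC [29, 7, 23]
  [12] addr=0x7f blk=7 s=3: VC-HIT | VC [29, 11, 23]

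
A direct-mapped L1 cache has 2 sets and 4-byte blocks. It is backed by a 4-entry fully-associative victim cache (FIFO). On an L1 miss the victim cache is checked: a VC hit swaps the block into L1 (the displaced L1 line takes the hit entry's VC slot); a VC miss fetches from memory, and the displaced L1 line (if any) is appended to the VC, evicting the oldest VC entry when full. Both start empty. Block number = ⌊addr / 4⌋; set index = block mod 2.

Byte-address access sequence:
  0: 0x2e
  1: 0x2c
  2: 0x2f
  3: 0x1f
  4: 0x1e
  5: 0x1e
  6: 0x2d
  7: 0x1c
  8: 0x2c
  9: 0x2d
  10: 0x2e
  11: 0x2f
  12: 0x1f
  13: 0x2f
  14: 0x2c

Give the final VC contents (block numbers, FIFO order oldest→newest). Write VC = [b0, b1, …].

VC = [7]

0: 0x2e (blk 11, set 1) → MISS  vc=[]
1: 0x2c (blk 11, set 1) → L1-HIT  vc=[]
2: 0x2f (blk 11, set 1) → L1-HIT  vc=[]
3: 0x1f (blk 7, set 1) → MISS  vc=[11]
4: 0x1e (blk 7, set 1) → L1-HIT  vc=[11]
5: 0x1e (blk 7, set 1) → L1-HIT  vc=[11]
6: 0x2d (blk 11, set 1) → VC-HIT  vc=[7]
7: 0x1c (blk 7, set 1) → VC-HIT  vc=[11]
8: 0x2c (blk 11, set 1) → VC-HIT  vc=[7]
9: 0x2d (blk 11, set 1) → L1-HIT  vc=[7]
10: 0x2e (blk 11, set 1) → L1-HIT  vc=[7]
11: 0x2f (blk 11, set 1) → L1-HIT  vc=[7]
12: 0x1f (blk 7, set 1) → VC-HIT  vc=[11]
13: 0x2f (blk 11, set 1) → VC-HIT  vc=[7]
14: 0x2c (blk 11, set 1) → L1-HIT  vc=[7]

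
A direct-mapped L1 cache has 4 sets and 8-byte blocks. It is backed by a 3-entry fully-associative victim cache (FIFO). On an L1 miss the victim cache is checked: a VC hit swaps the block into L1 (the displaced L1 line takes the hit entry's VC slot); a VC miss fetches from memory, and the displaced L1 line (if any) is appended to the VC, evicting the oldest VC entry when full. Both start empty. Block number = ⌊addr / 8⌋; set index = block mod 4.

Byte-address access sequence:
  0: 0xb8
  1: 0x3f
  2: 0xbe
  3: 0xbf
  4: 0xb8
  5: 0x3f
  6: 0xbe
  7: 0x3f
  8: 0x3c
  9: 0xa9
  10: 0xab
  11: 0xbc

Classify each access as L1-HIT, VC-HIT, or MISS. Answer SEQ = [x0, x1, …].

0: 0xb8 (blk 23, set 3) → MISS  vc=[]
1: 0x3f (blk 7, set 3) → MISS  vc=[23]
2: 0xbe (blk 23, set 3) → VC-HIT  vc=[7]
3: 0xbf (blk 23, set 3) → L1-HIT  vc=[7]
4: 0xb8 (blk 23, set 3) → L1-HIT  vc=[7]
5: 0x3f (blk 7, set 3) → VC-HIT  vc=[23]
6: 0xbe (blk 23, set 3) → VC-HIT  vc=[7]
7: 0x3f (blk 7, set 3) → VC-HIT  vc=[23]
8: 0x3c (blk 7, set 3) → L1-HIT  vc=[23]
9: 0xa9 (blk 21, set 1) → MISS  vc=[23]
10: 0xab (blk 21, set 1) → L1-HIT  vc=[23]
11: 0xbc (blk 23, set 3) → VC-HIT  vc=[7]

SEQ = [MISS, MISS, VC-HIT, L1-HIT, L1-HIT, VC-HIT, VC-HIT, VC-HIT, L1-HIT, MISS, L1-HIT, VC-HIT]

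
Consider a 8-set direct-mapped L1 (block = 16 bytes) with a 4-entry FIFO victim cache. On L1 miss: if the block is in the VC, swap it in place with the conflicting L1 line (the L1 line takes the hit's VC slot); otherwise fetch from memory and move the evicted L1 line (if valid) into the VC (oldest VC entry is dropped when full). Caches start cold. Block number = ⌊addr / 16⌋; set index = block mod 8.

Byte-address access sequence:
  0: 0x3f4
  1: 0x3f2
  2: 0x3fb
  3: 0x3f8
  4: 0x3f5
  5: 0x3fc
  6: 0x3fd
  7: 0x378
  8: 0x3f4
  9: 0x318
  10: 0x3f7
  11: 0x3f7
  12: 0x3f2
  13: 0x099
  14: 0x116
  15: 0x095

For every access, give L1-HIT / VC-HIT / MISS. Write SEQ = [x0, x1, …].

SEQ = [MISS, L1-HIT, L1-HIT, L1-HIT, L1-HIT, L1-HIT, L1-HIT, MISS, VC-HIT, MISS, L1-HIT, L1-HIT, L1-HIT, MISS, MISS, VC-HIT]

#0 0x3f4→b63/s7 MISS; vc=[]
#1 0x3f2→b63/s7 L1-HIT; vc=[]
#2 0x3fb→b63/s7 L1-HIT; vc=[]
#3 0x3f8→b63/s7 L1-HIT; vc=[]
#4 0x3f5→b63/s7 L1-HIT; vc=[]
#5 0x3fc→b63/s7 L1-HIT; vc=[]
#6 0x3fd→b63/s7 L1-HIT; vc=[]
#7 0x378→b55/s7 MISS; vc=[63]
#8 0x3f4→b63/s7 VC-HIT; vc=[55]
#9 0x318→b49/s1 MISS; vc=[55]
#10 0x3f7→b63/s7 L1-HIT; vc=[55]
#11 0x3f7→b63/s7 L1-HIT; vc=[55]
#12 0x3f2→b63/s7 L1-HIT; vc=[55]
#13 0x99→b9/s1 MISS; vc=[55,49]
#14 0x116→b17/s1 MISS; vc=[55,49,9]
#15 0x95→b9/s1 VC-HIT; vc=[55,49,17]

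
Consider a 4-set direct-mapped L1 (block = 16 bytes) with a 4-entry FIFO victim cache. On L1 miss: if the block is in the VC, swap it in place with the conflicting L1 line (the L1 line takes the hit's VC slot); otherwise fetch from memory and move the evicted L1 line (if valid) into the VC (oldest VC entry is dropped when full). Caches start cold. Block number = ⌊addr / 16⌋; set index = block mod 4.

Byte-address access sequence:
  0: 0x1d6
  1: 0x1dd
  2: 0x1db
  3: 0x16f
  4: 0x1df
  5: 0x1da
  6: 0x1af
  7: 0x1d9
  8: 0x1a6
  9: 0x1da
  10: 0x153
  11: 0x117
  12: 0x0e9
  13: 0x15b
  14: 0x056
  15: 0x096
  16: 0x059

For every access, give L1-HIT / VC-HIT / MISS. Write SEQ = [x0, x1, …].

SEQ = [MISS, L1-HIT, L1-HIT, MISS, L1-HIT, L1-HIT, MISS, L1-HIT, L1-HIT, L1-HIT, MISS, MISS, MISS, VC-HIT, MISS, MISS, VC-HIT]

0: 0x1d6 (blk 29, set 1) → MISS  vc=[]
1: 0x1dd (blk 29, set 1) → L1-HIT  vc=[]
2: 0x1db (blk 29, set 1) → L1-HIT  vc=[]
3: 0x16f (blk 22, set 2) → MISS  vc=[]
4: 0x1df (blk 29, set 1) → L1-HIT  vc=[]
5: 0x1da (blk 29, set 1) → L1-HIT  vc=[]
6: 0x1af (blk 26, set 2) → MISS  vc=[22]
7: 0x1d9 (blk 29, set 1) → L1-HIT  vc=[22]
8: 0x1a6 (blk 26, set 2) → L1-HIT  vc=[22]
9: 0x1da (blk 29, set 1) → L1-HIT  vc=[22]
10: 0x153 (blk 21, set 1) → MISS  vc=[22, 29]
11: 0x117 (blk 17, set 1) → MISS  vc=[22, 29, 21]
12: 0xe9 (blk 14, set 2) → MISS  vc=[22, 29, 21, 26]
13: 0x15b (blk 21, set 1) → VC-HIT  vc=[22, 29, 17, 26]
14: 0x56 (blk 5, set 1) → MISS  vc=[29, 17, 26, 21]
15: 0x96 (blk 9, set 1) → MISS  vc=[17, 26, 21, 5]
16: 0x59 (blk 5, set 1) → VC-HIT  vc=[17, 26, 21, 9]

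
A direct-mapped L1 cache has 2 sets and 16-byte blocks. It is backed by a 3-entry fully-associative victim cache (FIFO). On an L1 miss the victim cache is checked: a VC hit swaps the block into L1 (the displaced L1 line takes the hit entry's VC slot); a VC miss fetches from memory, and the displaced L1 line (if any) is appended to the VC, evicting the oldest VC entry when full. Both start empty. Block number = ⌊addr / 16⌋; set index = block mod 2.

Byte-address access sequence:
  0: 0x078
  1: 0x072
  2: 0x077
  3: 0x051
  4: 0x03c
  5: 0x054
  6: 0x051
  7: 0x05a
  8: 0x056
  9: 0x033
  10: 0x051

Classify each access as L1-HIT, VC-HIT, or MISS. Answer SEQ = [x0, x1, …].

SEQ = [MISS, L1-HIT, L1-HIT, MISS, MISS, VC-HIT, L1-HIT, L1-HIT, L1-HIT, VC-HIT, VC-HIT]

0: 0x78 (blk 7, set 1) → MISS  vc=[]
1: 0x72 (blk 7, set 1) → L1-HIT  vc=[]
2: 0x77 (blk 7, set 1) → L1-HIT  vc=[]
3: 0x51 (blk 5, set 1) → MISS  vc=[7]
4: 0x3c (blk 3, set 1) → MISS  vc=[7, 5]
5: 0x54 (blk 5, set 1) → VC-HIT  vc=[7, 3]
6: 0x51 (blk 5, set 1) → L1-HIT  vc=[7, 3]
7: 0x5a (blk 5, set 1) → L1-HIT  vc=[7, 3]
8: 0x56 (blk 5, set 1) → L1-HIT  vc=[7, 3]
9: 0x33 (blk 3, set 1) → VC-HIT  vc=[7, 5]
10: 0x51 (blk 5, set 1) → VC-HIT  vc=[7, 3]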